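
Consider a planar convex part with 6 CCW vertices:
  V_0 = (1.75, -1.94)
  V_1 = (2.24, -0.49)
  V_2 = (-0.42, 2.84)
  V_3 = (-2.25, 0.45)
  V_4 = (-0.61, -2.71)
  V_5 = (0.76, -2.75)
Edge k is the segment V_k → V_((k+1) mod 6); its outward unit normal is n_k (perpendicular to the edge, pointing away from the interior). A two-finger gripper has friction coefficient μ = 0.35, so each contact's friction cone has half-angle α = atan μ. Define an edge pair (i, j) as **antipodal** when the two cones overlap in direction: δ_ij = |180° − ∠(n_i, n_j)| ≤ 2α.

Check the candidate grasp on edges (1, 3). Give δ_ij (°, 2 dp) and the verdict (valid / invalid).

α = atan 0.35 = 19.29°;  2α = 38.58°
edge 1: e_1 = (-2.66, +3.33);  n_1 = (+0.7813, +0.6241)
edge 3: e_3 = (+1.64, -3.16);  n_3 = (-0.8876, -0.4606)
∠(n_1, n_3) = 168.81°
δ = |180° − 168.81°| = 11.19°
11.19° ≤ 2α = 38.58°  →  valid

δ = 11.19°, valid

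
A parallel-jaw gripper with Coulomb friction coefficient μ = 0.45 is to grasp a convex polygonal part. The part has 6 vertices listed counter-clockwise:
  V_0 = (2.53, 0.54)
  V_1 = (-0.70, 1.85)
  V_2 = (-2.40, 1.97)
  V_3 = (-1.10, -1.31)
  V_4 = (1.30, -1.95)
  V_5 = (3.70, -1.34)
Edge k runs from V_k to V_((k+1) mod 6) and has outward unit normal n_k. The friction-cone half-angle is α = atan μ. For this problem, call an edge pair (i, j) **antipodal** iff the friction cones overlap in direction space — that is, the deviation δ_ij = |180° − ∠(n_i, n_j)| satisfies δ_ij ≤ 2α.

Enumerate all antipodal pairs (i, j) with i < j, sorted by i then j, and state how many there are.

count = 7; pairs: (0,2), (0,3), (0,4), (1,3), (1,4), (2,5), (3,5)

α = atan 0.45 = 24.23°;  2α = 48.46°
n_0 = (+0.3758, +0.9267)
n_1 = (+0.0704, +0.9975)
n_2 = (-0.9296, -0.3685)
n_3 = (-0.2577, -0.9662)
n_4 = (+0.2463, -0.9692)
n_5 = (+0.8490, +0.5284)
  (0,1): δ = 161.96°  ·
  (0,2): δ = 46.30°  ✓
  (0,3): δ = 7.14°  ✓
  (0,4): δ = 36.34°  ✓
  (0,5): δ = 143.97°  ·
  (1,2): δ = 64.34°  ·
  (1,3): δ = 10.89°  ✓
  (1,4): δ = 18.30°  ✓
  (1,5): δ = 125.93°  ·
  (2,3): δ = 126.55°  ·
  (2,4): δ = 97.36°  ·
  (2,5): δ = 10.28°  ✓
  (3,4): δ = 150.81°  ·
  (3,5): δ = 43.17°  ✓
  (4,5): δ = 72.37°  ·
antipodal pairs: 7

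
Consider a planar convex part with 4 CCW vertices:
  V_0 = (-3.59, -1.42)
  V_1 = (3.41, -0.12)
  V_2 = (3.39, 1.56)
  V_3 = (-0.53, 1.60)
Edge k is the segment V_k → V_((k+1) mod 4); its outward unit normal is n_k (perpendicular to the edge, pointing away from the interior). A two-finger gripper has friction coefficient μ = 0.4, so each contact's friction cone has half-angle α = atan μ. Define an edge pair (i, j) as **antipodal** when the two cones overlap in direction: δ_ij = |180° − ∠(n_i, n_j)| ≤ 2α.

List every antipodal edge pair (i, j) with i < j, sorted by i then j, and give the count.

count = 2; pairs: (0,2), (0,3)

α = atan 0.4 = 21.80°;  2α = 43.60°
n_0 = (+0.1826, -0.9832)
n_1 = (+0.9999, +0.0119)
n_2 = (+0.0102, +0.9999)
n_3 = (-0.7024, +0.7117)
  (0,1): δ = 99.84°  ·
  (0,2): δ = 11.11°  ✓
  (0,3): δ = 34.10°  ✓
  (1,2): δ = 91.27°  ·
  (1,3): δ = 46.06°  ·
  (2,3): δ = 134.79°  ·
antipodal pairs: 2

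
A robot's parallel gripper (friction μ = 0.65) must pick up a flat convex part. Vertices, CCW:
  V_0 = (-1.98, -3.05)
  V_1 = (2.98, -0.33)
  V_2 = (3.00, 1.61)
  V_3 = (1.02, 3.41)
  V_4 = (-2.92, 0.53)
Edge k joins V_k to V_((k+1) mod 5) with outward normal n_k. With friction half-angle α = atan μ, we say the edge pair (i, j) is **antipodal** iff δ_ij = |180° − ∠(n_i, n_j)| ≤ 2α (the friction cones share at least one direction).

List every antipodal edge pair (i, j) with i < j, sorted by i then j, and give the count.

α = atan 0.65 = 33.02°;  2α = 66.05°
n_0 = (+0.4808, -0.8768)
n_1 = (+0.9999, -0.0103)
n_2 = (+0.6727, +0.7399)
n_3 = (-0.5901, +0.8073)
n_4 = (-0.9672, -0.2540)
  (0,1): δ = 119.33°  ·
  (0,2): δ = 71.01°  ·
  (0,3): δ = 7.43°  ✓
  (0,4): δ = 75.97°  ·
  (1,2): δ = 131.68°  ·
  (1,3): δ = 53.24°  ✓
  (1,4): δ = 15.30°  ✓
  (2,3): δ = 101.56°  ·
  (2,4): δ = 33.01°  ✓
  (3,4): δ = 111.45°  ·
antipodal pairs: 4

count = 4; pairs: (0,3), (1,3), (1,4), (2,4)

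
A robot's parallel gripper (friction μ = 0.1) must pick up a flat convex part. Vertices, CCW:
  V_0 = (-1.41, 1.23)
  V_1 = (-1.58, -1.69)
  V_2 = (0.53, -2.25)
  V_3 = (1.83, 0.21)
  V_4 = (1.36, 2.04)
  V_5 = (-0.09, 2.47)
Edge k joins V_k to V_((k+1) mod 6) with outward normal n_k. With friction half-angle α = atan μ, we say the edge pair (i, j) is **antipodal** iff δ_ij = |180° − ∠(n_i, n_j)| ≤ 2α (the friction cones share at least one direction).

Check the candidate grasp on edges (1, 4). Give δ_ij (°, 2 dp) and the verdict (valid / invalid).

δ = 1.65°, valid

α = atan 0.1 = 5.71°;  2α = 11.42°
edge 1: e_1 = (+2.11, -0.56);  n_1 = (-0.2565, -0.9665)
edge 4: e_4 = (-1.45, +0.43);  n_4 = (+0.2843, +0.9587)
∠(n_1, n_4) = 178.35°
δ = |180° − 178.35°| = 1.65°
1.65° ≤ 2α = 11.42°  →  valid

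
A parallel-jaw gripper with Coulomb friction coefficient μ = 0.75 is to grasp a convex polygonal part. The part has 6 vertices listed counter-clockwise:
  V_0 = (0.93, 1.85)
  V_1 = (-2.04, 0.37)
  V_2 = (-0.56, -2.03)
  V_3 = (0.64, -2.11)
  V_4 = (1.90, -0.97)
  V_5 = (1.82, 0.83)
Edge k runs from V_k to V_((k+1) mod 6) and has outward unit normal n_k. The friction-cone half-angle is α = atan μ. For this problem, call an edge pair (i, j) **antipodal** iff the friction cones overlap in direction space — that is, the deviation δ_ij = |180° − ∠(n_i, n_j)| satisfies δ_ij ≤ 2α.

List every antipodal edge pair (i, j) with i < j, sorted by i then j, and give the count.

α = atan 0.75 = 36.87°;  2α = 73.74°
n_0 = (-0.4460, +0.8950)
n_1 = (-0.8512, -0.5249)
n_2 = (-0.0665, -0.9978)
n_3 = (+0.6709, -0.7415)
n_4 = (+0.9990, +0.0444)
n_5 = (+0.7535, +0.6575)
  (0,1): δ = 84.83°  ·
  (0,2): δ = 30.30°  ✓
  (0,3): δ = 15.65°  ✓
  (0,4): δ = 66.06°  ✓
  (0,5): δ = 104.62°  ·
  (1,2): δ = 125.47°  ·
  (1,3): δ = 79.52°  ·
  (1,4): δ = 29.12°  ✓
  (1,5): δ = 9.45°  ✓
  (2,3): δ = 134.05°  ·
  (2,4): δ = 83.64°  ·
  (2,5): δ = 45.08°  ✓
  (3,4): δ = 129.59°  ·
  (3,5): δ = 91.03°  ·
  (4,5): δ = 141.44°  ·
antipodal pairs: 6

count = 6; pairs: (0,2), (0,3), (0,4), (1,4), (1,5), (2,5)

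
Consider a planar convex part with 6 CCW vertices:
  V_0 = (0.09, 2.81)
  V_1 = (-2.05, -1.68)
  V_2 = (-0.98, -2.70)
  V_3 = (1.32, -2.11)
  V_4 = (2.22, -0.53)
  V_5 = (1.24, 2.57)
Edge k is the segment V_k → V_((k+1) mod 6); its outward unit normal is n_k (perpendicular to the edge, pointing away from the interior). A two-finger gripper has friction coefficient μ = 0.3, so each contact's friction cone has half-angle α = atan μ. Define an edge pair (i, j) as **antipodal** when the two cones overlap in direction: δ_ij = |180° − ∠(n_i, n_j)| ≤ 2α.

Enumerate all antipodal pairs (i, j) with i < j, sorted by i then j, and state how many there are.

count = 4; pairs: (0,3), (1,4), (1,5), (2,5)

α = atan 0.3 = 16.70°;  2α = 33.40°
n_0 = (-0.9027, +0.4302)
n_1 = (-0.6900, -0.7238)
n_2 = (+0.2485, -0.9686)
n_3 = (+0.8689, -0.4950)
n_4 = (+0.9535, +0.3014)
n_5 = (+0.2043, +0.9789)
  (0,1): δ = 108.15°  ·
  (0,2): δ = 50.13°  ·
  (0,3): δ = 4.18°  ✓
  (0,4): δ = 43.03°  ·
  (0,5): δ = 103.69°  ·
  (1,2): δ = 121.98°  ·
  (1,3): δ = 76.04°  ·
  (1,4): δ = 28.83°  ✓
  (1,5): δ = 31.84°  ✓
  (2,3): δ = 134.05°  ·
  (2,4): δ = 86.84°  ·
  (2,5): δ = 26.18°  ✓
  (3,4): δ = 132.79°  ·
  (3,5): δ = 72.12°  ·
  (4,5): δ = 119.33°  ·
antipodal pairs: 4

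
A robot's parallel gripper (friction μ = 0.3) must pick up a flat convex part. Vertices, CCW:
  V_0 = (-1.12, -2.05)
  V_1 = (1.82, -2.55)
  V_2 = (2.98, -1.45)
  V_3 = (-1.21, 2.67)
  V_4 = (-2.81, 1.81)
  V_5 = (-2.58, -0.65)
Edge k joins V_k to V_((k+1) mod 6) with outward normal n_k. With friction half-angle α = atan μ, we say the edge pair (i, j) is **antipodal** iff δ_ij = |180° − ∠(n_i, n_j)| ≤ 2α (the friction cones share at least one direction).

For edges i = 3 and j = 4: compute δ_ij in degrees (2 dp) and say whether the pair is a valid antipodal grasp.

δ = 112.92°, invalid

α = atan 0.3 = 16.70°;  2α = 33.40°
edge 3: e_3 = (-1.60, -0.86);  n_3 = (-0.4734, +0.8808)
edge 4: e_4 = (+0.23, -2.46);  n_4 = (-0.9957, -0.0931)
∠(n_3, n_4) = 67.08°
δ = |180° − 67.08°| = 112.92°
112.92° > 2α = 33.40°  →  invalid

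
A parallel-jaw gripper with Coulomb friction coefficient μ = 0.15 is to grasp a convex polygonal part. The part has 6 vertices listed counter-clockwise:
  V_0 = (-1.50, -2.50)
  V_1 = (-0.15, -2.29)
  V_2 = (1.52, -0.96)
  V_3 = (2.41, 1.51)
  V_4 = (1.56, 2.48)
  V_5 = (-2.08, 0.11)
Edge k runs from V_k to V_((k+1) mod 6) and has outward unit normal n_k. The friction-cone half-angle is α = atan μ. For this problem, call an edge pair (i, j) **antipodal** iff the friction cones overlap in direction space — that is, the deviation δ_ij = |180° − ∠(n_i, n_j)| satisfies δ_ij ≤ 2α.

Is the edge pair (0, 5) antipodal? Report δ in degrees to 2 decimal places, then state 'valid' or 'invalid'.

δ = 93.69°, invalid

α = atan 0.15 = 8.53°;  2α = 17.06°
edge 0: e_0 = (+1.35, +0.21);  n_0 = (+0.1537, -0.9881)
edge 5: e_5 = (+0.58, -2.61);  n_5 = (-0.9762, -0.2169)
∠(n_0, n_5) = 86.31°
δ = |180° − 86.31°| = 93.69°
93.69° > 2α = 17.06°  →  invalid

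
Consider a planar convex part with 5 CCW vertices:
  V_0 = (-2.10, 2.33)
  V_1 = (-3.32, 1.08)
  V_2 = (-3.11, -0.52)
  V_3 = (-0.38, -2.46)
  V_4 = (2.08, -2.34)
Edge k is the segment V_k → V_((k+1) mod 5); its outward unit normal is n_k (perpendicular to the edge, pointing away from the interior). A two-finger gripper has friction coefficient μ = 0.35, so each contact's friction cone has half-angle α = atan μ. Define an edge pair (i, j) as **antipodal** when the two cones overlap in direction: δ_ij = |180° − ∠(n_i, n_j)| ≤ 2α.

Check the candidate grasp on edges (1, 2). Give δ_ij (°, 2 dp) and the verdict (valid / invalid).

δ = 132.88°, invalid

α = atan 0.35 = 19.29°;  2α = 38.58°
edge 1: e_1 = (+0.21, -1.60);  n_1 = (-0.9915, -0.1301)
edge 2: e_2 = (+2.73, -1.94);  n_2 = (-0.5793, -0.8151)
∠(n_1, n_2) = 47.12°
δ = |180° − 47.12°| = 132.88°
132.88° > 2α = 38.58°  →  invalid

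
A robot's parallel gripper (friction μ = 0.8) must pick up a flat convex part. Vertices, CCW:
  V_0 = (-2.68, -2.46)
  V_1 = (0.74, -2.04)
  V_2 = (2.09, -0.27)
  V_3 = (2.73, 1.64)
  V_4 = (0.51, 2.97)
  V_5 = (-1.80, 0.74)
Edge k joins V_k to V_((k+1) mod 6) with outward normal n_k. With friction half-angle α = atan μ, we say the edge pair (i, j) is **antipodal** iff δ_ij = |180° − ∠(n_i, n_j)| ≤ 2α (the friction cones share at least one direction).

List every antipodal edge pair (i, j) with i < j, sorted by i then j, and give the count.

count = 8; pairs: (0,3), (0,4), (0,5), (1,4), (1,5), (2,4), (2,5), (3,5)

α = atan 0.8 = 38.66°;  2α = 77.32°
n_0 = (+0.1219, -0.9925)
n_1 = (+0.7951, -0.6064)
n_2 = (+0.9482, -0.3177)
n_3 = (+0.5139, +0.8578)
n_4 = (-0.6945, +0.7195)
n_5 = (-0.9642, +0.2652)
  (0,1): δ = 134.33°  ·
  (0,2): δ = 115.53°  ·
  (0,3): δ = 37.93°  ✓
  (0,4): δ = 36.99°  ✓
  (0,5): δ = 67.62°  ✓
  (1,2): δ = 161.19°  ·
  (1,3): δ = 83.59°  ·
  (1,4): δ = 8.68°  ✓
  (1,5): δ = 21.96°  ✓
  (2,3): δ = 102.40°  ·
  (2,4): δ = 27.48°  ✓
  (2,5): δ = 3.15°  ✓
  (3,4): δ = 105.08°  ·
  (3,5): δ = 74.45°  ✓
  (4,5): δ = 149.37°  ·
antipodal pairs: 8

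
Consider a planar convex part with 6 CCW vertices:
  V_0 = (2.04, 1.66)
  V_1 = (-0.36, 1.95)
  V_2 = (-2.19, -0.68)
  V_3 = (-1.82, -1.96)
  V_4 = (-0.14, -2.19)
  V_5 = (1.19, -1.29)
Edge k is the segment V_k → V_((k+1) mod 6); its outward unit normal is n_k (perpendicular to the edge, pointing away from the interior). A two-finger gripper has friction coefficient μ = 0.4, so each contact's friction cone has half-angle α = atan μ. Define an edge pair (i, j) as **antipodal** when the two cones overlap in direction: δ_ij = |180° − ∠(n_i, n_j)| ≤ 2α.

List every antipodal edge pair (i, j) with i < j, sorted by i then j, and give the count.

count = 5; pairs: (0,3), (0,4), (1,4), (1,5), (2,5)

α = atan 0.4 = 21.80°;  2α = 43.60°
n_0 = (+0.1200, +0.9928)
n_1 = (-0.8208, +0.5712)
n_2 = (-0.9607, -0.2777)
n_3 = (-0.1356, -0.9908)
n_4 = (+0.5604, -0.8282)
n_5 = (+0.9609, -0.2769)
  (0,1): δ = 117.94°  ·
  (0,2): δ = 66.99°  ·
  (0,3): δ = 0.91°  ✓
  (0,4): δ = 40.98°  ✓
  (0,5): δ = 80.82°  ·
  (1,2): δ = 129.05°  ·
  (1,3): δ = 62.96°  ·
  (1,4): δ = 21.08°  ✓
  (1,5): δ = 18.76°  ✓
  (2,3): δ = 113.92°  ·
  (2,4): δ = 72.04°  ·
  (2,5): δ = 32.20°  ✓
  (3,4): δ = 138.12°  ·
  (3,5): δ = 98.28°  ·
  (4,5): δ = 140.16°  ·
antipodal pairs: 5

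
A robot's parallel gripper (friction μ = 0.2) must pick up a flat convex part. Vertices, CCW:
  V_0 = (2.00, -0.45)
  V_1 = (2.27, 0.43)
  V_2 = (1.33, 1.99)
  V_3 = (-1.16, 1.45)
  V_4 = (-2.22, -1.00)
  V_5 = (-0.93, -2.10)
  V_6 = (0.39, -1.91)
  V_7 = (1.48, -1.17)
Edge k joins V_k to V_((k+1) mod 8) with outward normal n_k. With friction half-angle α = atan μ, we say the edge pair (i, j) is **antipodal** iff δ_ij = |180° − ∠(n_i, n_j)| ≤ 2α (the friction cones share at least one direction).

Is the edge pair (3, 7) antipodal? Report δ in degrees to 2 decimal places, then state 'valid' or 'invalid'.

α = atan 0.2 = 11.31°;  2α = 22.62°
edge 3: e_3 = (-1.06, -2.45);  n_3 = (-0.9178, +0.3971)
edge 7: e_7 = (+0.52, +0.72);  n_7 = (+0.8107, -0.5855)
∠(n_3, n_7) = 167.56°
δ = |180° − 167.56°| = 12.44°
12.44° ≤ 2α = 22.62°  →  valid

δ = 12.44°, valid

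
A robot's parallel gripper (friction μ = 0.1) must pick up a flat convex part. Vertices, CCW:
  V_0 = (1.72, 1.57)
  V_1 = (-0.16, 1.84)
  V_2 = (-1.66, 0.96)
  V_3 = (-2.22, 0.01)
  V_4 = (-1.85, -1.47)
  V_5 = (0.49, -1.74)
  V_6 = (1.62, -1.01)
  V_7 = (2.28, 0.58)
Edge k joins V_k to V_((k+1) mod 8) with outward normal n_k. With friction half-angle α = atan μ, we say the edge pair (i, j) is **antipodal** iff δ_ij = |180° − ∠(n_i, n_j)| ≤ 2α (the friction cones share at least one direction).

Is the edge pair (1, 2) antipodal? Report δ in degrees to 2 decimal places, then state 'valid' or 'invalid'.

δ = 150.92°, invalid

α = atan 0.1 = 5.71°;  2α = 11.42°
edge 1: e_1 = (-1.50, -0.88);  n_1 = (-0.5060, +0.8625)
edge 2: e_2 = (-0.56, -0.95);  n_2 = (-0.8615, +0.5078)
∠(n_1, n_2) = 29.08°
δ = |180° − 29.08°| = 150.92°
150.92° > 2α = 11.42°  →  invalid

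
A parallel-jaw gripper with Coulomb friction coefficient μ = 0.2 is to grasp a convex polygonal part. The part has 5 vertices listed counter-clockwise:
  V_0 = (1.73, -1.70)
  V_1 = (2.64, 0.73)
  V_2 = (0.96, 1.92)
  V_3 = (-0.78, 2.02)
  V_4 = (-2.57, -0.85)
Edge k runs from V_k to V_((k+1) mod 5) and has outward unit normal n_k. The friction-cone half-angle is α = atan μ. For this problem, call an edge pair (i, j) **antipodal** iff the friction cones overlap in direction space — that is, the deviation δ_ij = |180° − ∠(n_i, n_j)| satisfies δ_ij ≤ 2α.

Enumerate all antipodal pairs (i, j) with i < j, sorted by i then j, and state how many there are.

count = 2; pairs: (0,3), (2,4)

α = atan 0.2 = 11.31°;  2α = 22.62°
n_0 = (+0.9365, -0.3507)
n_1 = (+0.5780, +0.8160)
n_2 = (+0.0574, +0.9984)
n_3 = (-0.8485, +0.5292)
n_4 = (-0.1939, -0.9810)
  (0,1): δ = 104.78°  ·
  (0,2): δ = 72.76°  ·
  (0,3): δ = 11.42°  ✓
  (0,4): δ = 99.35°  ·
  (1,2): δ = 147.98°  ·
  (1,3): δ = 86.64°  ·
  (1,4): δ = 24.13°  ·
  (2,3): δ = 118.66°  ·
  (2,4): δ = 7.89°  ✓
  (3,4): δ = 69.23°  ·
antipodal pairs: 2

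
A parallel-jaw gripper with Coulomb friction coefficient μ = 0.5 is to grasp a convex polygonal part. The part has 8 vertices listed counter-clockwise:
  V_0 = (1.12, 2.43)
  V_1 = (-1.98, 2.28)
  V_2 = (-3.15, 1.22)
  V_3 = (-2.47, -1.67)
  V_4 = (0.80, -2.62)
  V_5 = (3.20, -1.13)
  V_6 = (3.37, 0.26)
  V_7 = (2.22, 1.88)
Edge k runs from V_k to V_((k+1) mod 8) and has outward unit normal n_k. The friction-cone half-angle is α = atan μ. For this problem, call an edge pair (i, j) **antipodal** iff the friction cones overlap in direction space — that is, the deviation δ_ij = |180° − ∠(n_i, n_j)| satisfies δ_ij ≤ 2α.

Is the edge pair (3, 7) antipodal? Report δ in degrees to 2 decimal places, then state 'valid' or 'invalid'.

δ = 10.37°, valid

α = atan 0.5 = 26.57°;  2α = 53.13°
edge 3: e_3 = (+3.27, -0.95);  n_3 = (-0.2790, -0.9603)
edge 7: e_7 = (-1.10, +0.55);  n_7 = (+0.4472, +0.8944)
∠(n_3, n_7) = 169.63°
δ = |180° − 169.63°| = 10.37°
10.37° ≤ 2α = 53.13°  →  valid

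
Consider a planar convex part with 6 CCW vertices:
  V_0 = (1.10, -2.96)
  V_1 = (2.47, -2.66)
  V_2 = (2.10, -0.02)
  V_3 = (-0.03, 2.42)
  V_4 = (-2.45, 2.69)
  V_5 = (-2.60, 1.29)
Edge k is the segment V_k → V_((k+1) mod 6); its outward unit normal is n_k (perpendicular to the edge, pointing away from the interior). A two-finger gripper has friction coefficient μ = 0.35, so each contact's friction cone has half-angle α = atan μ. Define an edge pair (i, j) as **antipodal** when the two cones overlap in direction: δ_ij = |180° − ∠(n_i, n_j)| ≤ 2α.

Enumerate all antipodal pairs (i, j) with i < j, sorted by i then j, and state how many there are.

count = 4; pairs: (0,3), (1,4), (1,5), (2,5)

α = atan 0.35 = 19.29°;  2α = 38.58°
n_0 = (+0.2139, -0.9769)
n_1 = (+0.9903, +0.1388)
n_2 = (+0.7533, +0.6576)
n_3 = (+0.1109, +0.9938)
n_4 = (-0.9943, +0.1065)
n_5 = (-0.7542, -0.6566)
  (0,1): δ = 94.37°  ·
  (0,2): δ = 61.23°  ·
  (0,3): δ = 18.72°  ✓
  (0,4): δ = 71.53°  ·
  (0,5): δ = 118.69°  ·
  (1,2): δ = 146.86°  ·
  (1,3): δ = 104.34°  ·
  (1,4): δ = 14.09°  ✓
  (1,5): δ = 33.06°  ✓
  (2,3): δ = 137.49°  ·
  (2,4): δ = 47.23°  ·
  (2,5): δ = 0.08°  ✓
  (3,4): δ = 89.75°  ·
  (3,5): δ = 42.59°  ·
  (4,5): δ = 132.84°  ·
antipodal pairs: 4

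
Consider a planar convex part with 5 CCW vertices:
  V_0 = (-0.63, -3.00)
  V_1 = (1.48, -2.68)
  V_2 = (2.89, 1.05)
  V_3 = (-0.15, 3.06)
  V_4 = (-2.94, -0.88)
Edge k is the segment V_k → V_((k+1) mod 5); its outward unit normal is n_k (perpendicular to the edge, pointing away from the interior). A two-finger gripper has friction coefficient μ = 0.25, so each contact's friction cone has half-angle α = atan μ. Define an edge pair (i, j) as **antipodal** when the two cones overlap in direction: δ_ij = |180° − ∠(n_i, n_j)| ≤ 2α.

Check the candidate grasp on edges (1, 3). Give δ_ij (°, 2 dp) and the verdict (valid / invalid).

α = atan 0.25 = 14.04°;  2α = 28.07°
edge 1: e_1 = (+1.41, +3.73);  n_1 = (+0.9354, -0.3536)
edge 3: e_3 = (-2.79, -3.94);  n_3 = (-0.8161, +0.5779)
∠(n_1, n_3) = 165.40°
δ = |180° − 165.40°| = 14.60°
14.60° ≤ 2α = 28.07°  →  valid

δ = 14.60°, valid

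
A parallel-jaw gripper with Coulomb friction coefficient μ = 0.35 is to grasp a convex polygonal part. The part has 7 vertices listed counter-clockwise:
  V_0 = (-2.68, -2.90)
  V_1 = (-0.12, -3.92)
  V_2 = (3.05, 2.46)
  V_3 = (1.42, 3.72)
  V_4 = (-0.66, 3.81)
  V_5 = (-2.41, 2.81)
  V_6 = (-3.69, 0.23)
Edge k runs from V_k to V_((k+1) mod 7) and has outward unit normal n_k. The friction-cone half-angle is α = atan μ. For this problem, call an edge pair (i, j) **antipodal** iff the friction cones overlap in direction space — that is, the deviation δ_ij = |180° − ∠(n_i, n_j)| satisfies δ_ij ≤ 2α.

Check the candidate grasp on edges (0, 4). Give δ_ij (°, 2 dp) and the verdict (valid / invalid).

δ = 51.47°, invalid

α = atan 0.35 = 19.29°;  2α = 38.58°
edge 0: e_0 = (+2.56, -1.02);  n_0 = (-0.3701, -0.9290)
edge 4: e_4 = (-1.75, -1.00);  n_4 = (-0.4961, +0.8682)
∠(n_0, n_4) = 128.53°
δ = |180° − 128.53°| = 51.47°
51.47° > 2α = 38.58°  →  invalid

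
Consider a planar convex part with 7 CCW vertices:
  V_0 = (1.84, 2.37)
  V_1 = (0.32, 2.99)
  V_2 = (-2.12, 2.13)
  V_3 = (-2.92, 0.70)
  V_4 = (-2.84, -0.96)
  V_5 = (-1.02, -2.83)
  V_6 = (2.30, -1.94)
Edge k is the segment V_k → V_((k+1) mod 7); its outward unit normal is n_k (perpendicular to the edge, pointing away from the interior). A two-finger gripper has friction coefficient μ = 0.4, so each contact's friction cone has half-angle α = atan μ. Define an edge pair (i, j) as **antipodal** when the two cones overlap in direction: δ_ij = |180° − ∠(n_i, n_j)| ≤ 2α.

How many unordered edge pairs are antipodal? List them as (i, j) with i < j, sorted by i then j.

α = atan 0.4 = 21.80°;  2α = 43.60°
n_0 = (+0.3777, +0.9259)
n_1 = (-0.3324, +0.9431)
n_2 = (-0.8727, +0.4882)
n_3 = (-0.9988, -0.0481)
n_4 = (-0.7166, -0.6975)
n_5 = (+0.2589, -0.9659)
n_6 = (+0.9944, +0.1061)
  (0,1): δ = 138.39°  ·
  (0,2): δ = 97.03°  ·
  (0,3): δ = 65.05°  ·
  (0,4): δ = 23.59°  ✓
  (0,5): δ = 37.20°  ✓
  (0,6): δ = 118.28°  ·
  (1,2): δ = 138.64°  ·
  (1,3): δ = 106.66°  ·
  (1,4): δ = 65.19°  ·
  (1,5): δ = 4.41°  ✓
  (1,6): δ = 76.68°  ·
  (2,3): δ = 148.02°  ·
  (2,4): δ = 106.55°  ·
  (2,5): δ = 45.77°  ·
  (2,6): δ = 35.32°  ✓
  (3,4): δ = 138.54°  ·
  (3,5): δ = 77.75°  ·
  (3,6): δ = 3.33°  ✓
  (4,5): δ = 119.22°  ·
  (4,6): δ = 38.13°  ✓
  (5,6): δ = 98.91°  ·
antipodal pairs: 6

count = 6; pairs: (0,4), (0,5), (1,5), (2,6), (3,6), (4,6)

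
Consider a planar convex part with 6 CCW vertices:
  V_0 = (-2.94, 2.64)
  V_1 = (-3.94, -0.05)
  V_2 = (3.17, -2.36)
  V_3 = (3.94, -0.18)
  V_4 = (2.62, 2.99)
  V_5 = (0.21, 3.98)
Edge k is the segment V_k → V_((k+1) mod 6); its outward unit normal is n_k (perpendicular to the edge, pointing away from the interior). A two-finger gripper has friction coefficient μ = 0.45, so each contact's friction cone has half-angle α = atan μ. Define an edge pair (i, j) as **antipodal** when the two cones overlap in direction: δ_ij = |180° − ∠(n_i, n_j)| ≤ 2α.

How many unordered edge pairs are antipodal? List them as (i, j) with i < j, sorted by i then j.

α = atan 0.45 = 24.23°;  2α = 48.46°
n_0 = (-0.9373, +0.3484)
n_1 = (-0.3090, -0.9511)
n_2 = (+0.9429, -0.3330)
n_3 = (+0.9232, +0.3844)
n_4 = (+0.3800, +0.9250)
n_5 = (-0.3914, +0.9202)
  (0,1): δ = 87.61°  ·
  (0,2): δ = 0.94°  ✓
  (0,3): δ = 43.00°  ✓
  (0,4): δ = 88.06°  ·
  (0,5): δ = 133.44°  ·
  (1,2): δ = 91.46°  ·
  (1,3): δ = 49.39°  ·
  (1,4): δ = 4.33°  ✓
  (1,5): δ = 41.04°  ✓
  (2,3): δ = 137.94°  ·
  (2,4): δ = 92.88°  ·
  (2,5): δ = 47.50°  ✓
  (3,4): δ = 134.94°  ·
  (3,5): δ = 89.56°  ·
  (4,5): δ = 134.62°  ·
antipodal pairs: 5

count = 5; pairs: (0,2), (0,3), (1,4), (1,5), (2,5)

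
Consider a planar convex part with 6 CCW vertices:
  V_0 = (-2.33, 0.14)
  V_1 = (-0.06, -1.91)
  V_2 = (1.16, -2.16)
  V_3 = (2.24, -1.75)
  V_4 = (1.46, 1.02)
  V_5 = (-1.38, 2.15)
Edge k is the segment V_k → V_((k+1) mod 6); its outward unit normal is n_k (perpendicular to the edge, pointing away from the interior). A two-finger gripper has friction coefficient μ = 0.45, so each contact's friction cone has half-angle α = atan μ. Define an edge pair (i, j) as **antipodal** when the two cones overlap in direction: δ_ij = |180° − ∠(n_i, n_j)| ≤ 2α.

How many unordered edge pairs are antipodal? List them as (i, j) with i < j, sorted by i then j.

α = atan 0.45 = 24.23°;  2α = 48.46°
n_0 = (-0.6702, -0.7422)
n_1 = (-0.2007, -0.9796)
n_2 = (+0.3549, -0.9349)
n_3 = (+0.9626, +0.2710)
n_4 = (+0.3697, +0.9292)
n_5 = (-0.9041, +0.4273)
  (0,1): δ = 149.50°  ·
  (0,2): δ = 117.13°  ·
  (0,3): δ = 32.19°  ✓
  (0,4): δ = 20.39°  ✓
  (0,5): δ = 106.79°  ·
  (1,2): δ = 147.63°  ·
  (1,3): δ = 62.69°  ·
  (1,4): δ = 10.12°  ✓
  (1,5): δ = 76.28°  ·
  (2,3): δ = 95.06°  ·
  (2,4): δ = 42.49°  ✓
  (2,5): δ = 43.91°  ✓
  (3,4): δ = 127.42°  ·
  (3,5): δ = 41.02°  ✓
  (4,5): δ = 93.60°  ·
antipodal pairs: 6

count = 6; pairs: (0,3), (0,4), (1,4), (2,4), (2,5), (3,5)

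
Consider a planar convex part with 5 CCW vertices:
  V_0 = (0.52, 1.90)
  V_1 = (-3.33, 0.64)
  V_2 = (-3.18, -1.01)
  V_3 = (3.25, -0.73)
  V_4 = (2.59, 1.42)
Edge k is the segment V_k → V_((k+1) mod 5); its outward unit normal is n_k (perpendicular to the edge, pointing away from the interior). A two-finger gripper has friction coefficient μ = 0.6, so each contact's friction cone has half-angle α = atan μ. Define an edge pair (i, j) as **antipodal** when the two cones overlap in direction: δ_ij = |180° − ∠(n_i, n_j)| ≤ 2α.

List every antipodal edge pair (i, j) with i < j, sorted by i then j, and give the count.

count = 3; pairs: (0,2), (1,3), (2,4)

α = atan 0.6 = 30.96°;  2α = 61.93°
n_0 = (-0.3110, +0.9504)
n_1 = (-0.9959, -0.0905)
n_2 = (+0.0435, -0.9991)
n_3 = (+0.9560, +0.2935)
n_4 = (+0.2259, +0.9742)
  (0,1): δ = 102.93°  ·
  (0,2): δ = 15.63°  ✓
  (0,3): δ = 88.94°  ·
  (0,4): δ = 148.82°  ·
  (1,2): δ = 92.70°  ·
  (1,3): δ = 11.87°  ✓
  (1,4): δ = 71.75°  ·
  (2,3): δ = 75.43°  ·
  (2,4): δ = 15.55°  ✓
  (3,4): δ = 120.12°  ·
antipodal pairs: 3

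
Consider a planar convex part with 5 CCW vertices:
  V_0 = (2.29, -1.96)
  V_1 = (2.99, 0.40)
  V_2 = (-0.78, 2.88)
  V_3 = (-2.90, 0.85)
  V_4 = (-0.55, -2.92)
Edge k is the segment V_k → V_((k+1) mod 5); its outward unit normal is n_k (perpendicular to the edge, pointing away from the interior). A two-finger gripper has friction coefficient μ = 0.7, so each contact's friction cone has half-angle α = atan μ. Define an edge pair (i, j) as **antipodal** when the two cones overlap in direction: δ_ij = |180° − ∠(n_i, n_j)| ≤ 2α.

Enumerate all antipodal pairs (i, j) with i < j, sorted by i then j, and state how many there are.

count = 5; pairs: (0,2), (0,3), (1,3), (1,4), (2,4)

α = atan 0.7 = 34.99°;  2α = 69.98°
n_0 = (+0.9587, -0.2844)
n_1 = (+0.5496, +0.8354)
n_2 = (-0.6916, +0.7223)
n_3 = (-0.8486, -0.5290)
n_4 = (+0.3202, -0.9473)
  (0,1): δ = 106.82°  ·
  (0,2): δ = 29.72°  ✓
  (0,3): δ = 48.46°  ✓
  (0,4): δ = 125.20°  ·
  (1,2): δ = 102.90°  ·
  (1,3): δ = 24.73°  ✓
  (1,4): δ = 52.01°  ✓
  (2,3): δ = 101.82°  ·
  (2,4): δ = 25.08°  ✓
  (3,4): δ = 103.26°  ·
antipodal pairs: 5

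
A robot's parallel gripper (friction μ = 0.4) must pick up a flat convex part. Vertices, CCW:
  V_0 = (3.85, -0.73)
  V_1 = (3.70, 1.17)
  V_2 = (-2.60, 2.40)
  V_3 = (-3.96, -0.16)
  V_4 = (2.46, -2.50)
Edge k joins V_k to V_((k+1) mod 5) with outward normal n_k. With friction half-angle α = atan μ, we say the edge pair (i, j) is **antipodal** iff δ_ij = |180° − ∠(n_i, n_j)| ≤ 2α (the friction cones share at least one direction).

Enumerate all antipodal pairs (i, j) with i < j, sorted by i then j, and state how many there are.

α = atan 0.4 = 21.80°;  2α = 43.60°
n_0 = (+0.9969, +0.0787)
n_1 = (+0.1916, +0.9815)
n_2 = (-0.8831, +0.4692)
n_3 = (-0.3424, -0.9395)
n_4 = (+0.7865, -0.6176)
  (0,1): δ = 105.56°  ·
  (0,2): δ = 32.49°  ✓
  (0,3): δ = 65.46°  ·
  (0,4): δ = 137.34°  ·
  (1,2): δ = 106.93°  ·
  (1,3): δ = 8.98°  ✓
  (1,4): δ = 62.90°  ·
  (2,3): δ = 82.05°  ·
  (2,4): δ = 10.16°  ✓
  (3,4): δ = 108.12°  ·
antipodal pairs: 3

count = 3; pairs: (0,2), (1,3), (2,4)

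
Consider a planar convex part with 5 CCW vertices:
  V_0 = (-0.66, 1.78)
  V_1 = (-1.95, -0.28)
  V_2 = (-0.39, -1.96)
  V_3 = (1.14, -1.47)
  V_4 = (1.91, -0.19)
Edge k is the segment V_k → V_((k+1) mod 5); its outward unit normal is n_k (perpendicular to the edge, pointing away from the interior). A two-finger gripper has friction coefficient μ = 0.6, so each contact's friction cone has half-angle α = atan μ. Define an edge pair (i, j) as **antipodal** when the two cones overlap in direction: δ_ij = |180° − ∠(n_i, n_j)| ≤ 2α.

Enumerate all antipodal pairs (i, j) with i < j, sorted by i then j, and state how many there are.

α = atan 0.6 = 30.96°;  2α = 61.93°
n_0 = (-0.8475, +0.5307)
n_1 = (-0.7328, -0.6805)
n_2 = (+0.3050, -0.9524)
n_3 = (+0.8569, -0.5155)
n_4 = (+0.6084, +0.7937)
  (0,1): δ = 105.07°  ·
  (0,2): δ = 40.19°  ✓
  (0,3): δ = 1.03°  ✓
  (0,4): δ = 84.58°  ·
  (1,2): δ = 115.12°  ·
  (1,3): δ = 73.91°  ·
  (1,4): δ = 9.65°  ✓
  (2,3): δ = 138.79°  ·
  (2,4): δ = 55.23°  ✓
  (3,4): δ = 96.44°  ·
antipodal pairs: 4

count = 4; pairs: (0,2), (0,3), (1,4), (2,4)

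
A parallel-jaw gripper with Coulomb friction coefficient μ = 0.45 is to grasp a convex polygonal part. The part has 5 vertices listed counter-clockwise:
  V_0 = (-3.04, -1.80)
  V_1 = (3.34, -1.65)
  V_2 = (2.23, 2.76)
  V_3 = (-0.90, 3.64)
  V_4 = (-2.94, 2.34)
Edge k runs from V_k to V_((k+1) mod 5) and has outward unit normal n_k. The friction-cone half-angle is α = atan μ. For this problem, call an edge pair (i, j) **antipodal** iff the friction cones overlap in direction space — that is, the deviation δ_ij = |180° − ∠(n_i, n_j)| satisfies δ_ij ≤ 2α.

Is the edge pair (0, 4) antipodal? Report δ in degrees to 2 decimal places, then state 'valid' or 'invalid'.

α = atan 0.45 = 24.23°;  2α = 48.46°
edge 0: e_0 = (+6.38, +0.15);  n_0 = (+0.0235, -0.9997)
edge 4: e_4 = (-0.10, -4.14);  n_4 = (-0.9997, +0.0241)
∠(n_0, n_4) = 92.73°
δ = |180° − 92.73°| = 87.27°
87.27° > 2α = 48.46°  →  invalid

δ = 87.27°, invalid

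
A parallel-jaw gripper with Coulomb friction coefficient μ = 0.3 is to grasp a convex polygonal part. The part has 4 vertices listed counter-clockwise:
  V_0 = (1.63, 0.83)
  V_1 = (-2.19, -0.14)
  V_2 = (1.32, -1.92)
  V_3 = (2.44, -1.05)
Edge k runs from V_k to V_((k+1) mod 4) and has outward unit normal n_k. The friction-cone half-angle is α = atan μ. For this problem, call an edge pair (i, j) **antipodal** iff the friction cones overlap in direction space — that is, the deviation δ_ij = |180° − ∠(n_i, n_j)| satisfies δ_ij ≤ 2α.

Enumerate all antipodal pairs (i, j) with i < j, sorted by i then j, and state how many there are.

count = 1; pairs: (0,2)

α = atan 0.3 = 16.70°;  2α = 33.40°
n_0 = (-0.2461, +0.9692)
n_1 = (-0.4523, -0.8919)
n_2 = (+0.6135, -0.7897)
n_3 = (+0.9184, +0.3957)
  (0,1): δ = 41.14°  ·
  (0,2): δ = 23.59°  ✓
  (0,3): δ = 99.06°  ·
  (1,2): δ = 115.27°  ·
  (1,3): δ = 39.80°  ·
  (2,3): δ = 104.53°  ·
antipodal pairs: 1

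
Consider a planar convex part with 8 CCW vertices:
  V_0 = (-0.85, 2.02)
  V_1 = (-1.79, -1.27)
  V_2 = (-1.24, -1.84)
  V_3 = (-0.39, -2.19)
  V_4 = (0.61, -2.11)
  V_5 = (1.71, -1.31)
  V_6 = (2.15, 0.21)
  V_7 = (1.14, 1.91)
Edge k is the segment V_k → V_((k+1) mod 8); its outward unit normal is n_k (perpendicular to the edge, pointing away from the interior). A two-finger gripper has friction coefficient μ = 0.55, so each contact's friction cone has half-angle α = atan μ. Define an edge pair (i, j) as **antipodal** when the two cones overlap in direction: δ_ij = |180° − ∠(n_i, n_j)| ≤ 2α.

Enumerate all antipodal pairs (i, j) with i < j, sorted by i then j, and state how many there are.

count = 9; pairs: (0,4), (0,5), (0,6), (1,6), (1,7), (2,6), (2,7), (3,7), (4,7)

α = atan 0.55 = 28.81°;  2α = 57.62°
n_0 = (-0.9615, +0.2747)
n_1 = (-0.7196, -0.6944)
n_2 = (-0.3807, -0.9247)
n_3 = (+0.0797, -0.9968)
n_4 = (+0.5882, -0.8087)
n_5 = (+0.9606, -0.2781)
n_6 = (+0.8597, +0.5108)
n_7 = (+0.0552, +0.9985)
  (0,1): δ = 120.08°  ·
  (0,2): δ = 96.43°  ·
  (0,3): δ = 69.48°  ·
  (0,4): δ = 38.03°  ✓
  (0,5): δ = 0.20°  ✓
  (0,6): δ = 46.66°  ✓
  (0,7): δ = 102.78°  ·
  (1,2): δ = 156.36°  ·
  (1,3): δ = 129.40°  ·
  (1,4): δ = 97.95°  ·
  (1,5): δ = 60.12°  ·
  (1,6): δ = 13.26°  ✓
  (1,7): δ = 42.86°  ✓
  (2,3): δ = 153.05°  ·
  (2,4): δ = 121.59°  ·
  (2,5): δ = 83.76°  ·
  (2,6): δ = 36.90°  ✓
  (2,7): δ = 19.22°  ✓
  (3,4): δ = 148.55°  ·
  (3,5): δ = 110.72°  ·
  (3,6): δ = 63.86°  ·
  (3,7): δ = 7.74°  ✓
  (4,5): δ = 142.17°  ·
  (4,6): δ = 95.31°  ·
  (4,7): δ = 39.19°  ✓
  (5,6): δ = 133.14°  ·
  (5,7): δ = 77.02°  ·
  (6,7): δ = 123.88°  ·
antipodal pairs: 9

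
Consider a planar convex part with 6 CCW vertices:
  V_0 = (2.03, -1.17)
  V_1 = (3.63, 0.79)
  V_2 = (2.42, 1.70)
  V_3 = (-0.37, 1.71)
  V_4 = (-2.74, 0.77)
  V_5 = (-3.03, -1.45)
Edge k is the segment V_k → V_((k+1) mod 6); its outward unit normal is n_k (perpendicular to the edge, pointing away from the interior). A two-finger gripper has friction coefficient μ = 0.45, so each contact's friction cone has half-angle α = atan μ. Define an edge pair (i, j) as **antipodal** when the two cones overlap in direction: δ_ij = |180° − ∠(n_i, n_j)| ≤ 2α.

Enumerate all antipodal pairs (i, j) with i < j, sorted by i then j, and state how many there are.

α = atan 0.45 = 24.23°;  2α = 48.46°
n_0 = (+0.7747, -0.6324)
n_1 = (+0.6011, +0.7992)
n_2 = (+0.0036, +1.0000)
n_3 = (-0.3687, +0.9296)
n_4 = (-0.9916, +0.1295)
n_5 = (+0.0553, -0.9985)
  (0,1): δ = 87.72°  ·
  (0,2): δ = 50.98°  ·
  (0,3): δ = 29.14°  ✓
  (0,4): δ = 31.78°  ✓
  (0,5): δ = 132.39°  ·
  (1,2): δ = 143.26°  ·
  (1,3): δ = 121.42°  ·
  (1,4): δ = 60.50°  ·
  (1,5): δ = 40.11°  ✓
  (2,3): δ = 158.16°  ·
  (2,4): δ = 97.24°  ·
  (2,5): δ = 3.37°  ✓
  (3,4): δ = 119.08°  ·
  (3,5): δ = 18.47°  ✓
  (4,5): δ = 79.39°  ·
antipodal pairs: 5

count = 5; pairs: (0,3), (0,4), (1,5), (2,5), (3,5)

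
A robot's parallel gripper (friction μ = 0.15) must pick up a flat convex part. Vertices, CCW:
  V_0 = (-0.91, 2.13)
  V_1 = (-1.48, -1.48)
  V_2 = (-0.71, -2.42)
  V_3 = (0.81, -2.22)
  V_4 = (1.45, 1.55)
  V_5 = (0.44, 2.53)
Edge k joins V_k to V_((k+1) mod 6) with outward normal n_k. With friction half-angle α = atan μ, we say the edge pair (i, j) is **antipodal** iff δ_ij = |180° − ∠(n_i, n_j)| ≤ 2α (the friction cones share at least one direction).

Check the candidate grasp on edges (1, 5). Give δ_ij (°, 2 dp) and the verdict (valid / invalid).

δ = 67.18°, invalid

α = atan 0.15 = 8.53°;  2α = 17.06°
edge 1: e_1 = (+0.77, -0.94);  n_1 = (-0.7736, -0.6337)
edge 5: e_5 = (-1.35, -0.40);  n_5 = (-0.2841, +0.9588)
∠(n_1, n_5) = 112.82°
δ = |180° − 112.82°| = 67.18°
67.18° > 2α = 17.06°  →  invalid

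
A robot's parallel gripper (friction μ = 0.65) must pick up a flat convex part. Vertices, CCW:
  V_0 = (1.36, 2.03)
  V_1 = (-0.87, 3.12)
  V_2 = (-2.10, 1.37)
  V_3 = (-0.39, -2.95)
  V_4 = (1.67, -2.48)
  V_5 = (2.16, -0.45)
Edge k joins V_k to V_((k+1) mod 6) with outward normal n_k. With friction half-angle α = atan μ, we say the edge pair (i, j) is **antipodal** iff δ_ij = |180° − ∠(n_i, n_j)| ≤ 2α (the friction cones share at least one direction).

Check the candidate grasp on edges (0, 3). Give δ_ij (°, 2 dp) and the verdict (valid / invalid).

δ = 38.90°, valid

α = atan 0.65 = 33.02°;  2α = 66.05°
edge 0: e_0 = (-2.23, +1.09);  n_0 = (+0.4391, +0.8984)
edge 3: e_3 = (+2.06, +0.47);  n_3 = (+0.2224, -0.9749)
∠(n_0, n_3) = 141.10°
δ = |180° − 141.10°| = 38.90°
38.90° ≤ 2α = 66.05°  →  valid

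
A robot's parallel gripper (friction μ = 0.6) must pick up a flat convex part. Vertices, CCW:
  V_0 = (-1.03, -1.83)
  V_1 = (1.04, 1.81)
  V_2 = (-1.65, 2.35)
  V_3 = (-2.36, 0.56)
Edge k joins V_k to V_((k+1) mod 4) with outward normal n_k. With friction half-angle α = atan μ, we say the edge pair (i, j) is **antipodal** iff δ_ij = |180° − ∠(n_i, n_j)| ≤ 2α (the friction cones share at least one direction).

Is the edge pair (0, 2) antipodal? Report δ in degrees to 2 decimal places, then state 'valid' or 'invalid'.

δ = 7.99°, valid

α = atan 0.6 = 30.96°;  2α = 61.93°
edge 0: e_0 = (+2.07, +3.64);  n_0 = (+0.8693, -0.4943)
edge 2: e_2 = (-0.71, -1.79);  n_2 = (-0.9295, +0.3687)
∠(n_0, n_2) = 172.01°
δ = |180° − 172.01°| = 7.99°
7.99° ≤ 2α = 61.93°  →  valid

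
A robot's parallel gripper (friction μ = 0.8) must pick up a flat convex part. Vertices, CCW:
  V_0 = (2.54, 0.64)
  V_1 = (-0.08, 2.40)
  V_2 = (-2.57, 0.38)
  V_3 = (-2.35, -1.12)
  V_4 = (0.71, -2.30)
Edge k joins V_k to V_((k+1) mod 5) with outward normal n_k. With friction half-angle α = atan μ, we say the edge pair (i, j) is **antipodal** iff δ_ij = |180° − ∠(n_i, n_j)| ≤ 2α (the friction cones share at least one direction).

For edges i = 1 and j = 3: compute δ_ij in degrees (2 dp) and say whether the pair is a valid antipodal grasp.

α = atan 0.8 = 38.66°;  2α = 77.32°
edge 1: e_1 = (-2.49, -2.02);  n_1 = (-0.6300, +0.7766)
edge 3: e_3 = (+3.06, -1.18);  n_3 = (-0.3598, -0.9330)
∠(n_1, n_3) = 119.86°
δ = |180° − 119.86°| = 60.14°
60.14° ≤ 2α = 77.32°  →  valid

δ = 60.14°, valid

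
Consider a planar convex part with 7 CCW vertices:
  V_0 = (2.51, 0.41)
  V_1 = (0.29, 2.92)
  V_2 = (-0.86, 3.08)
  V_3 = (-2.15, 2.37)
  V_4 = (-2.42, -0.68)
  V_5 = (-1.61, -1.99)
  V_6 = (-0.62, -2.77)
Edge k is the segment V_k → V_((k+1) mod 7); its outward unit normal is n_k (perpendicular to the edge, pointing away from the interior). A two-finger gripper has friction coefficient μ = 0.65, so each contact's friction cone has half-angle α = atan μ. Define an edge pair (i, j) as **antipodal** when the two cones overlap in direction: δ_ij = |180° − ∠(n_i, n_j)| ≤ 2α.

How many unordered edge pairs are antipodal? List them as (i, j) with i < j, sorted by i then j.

α = atan 0.65 = 33.02°;  2α = 66.05°
n_0 = (+0.7491, +0.6625)
n_1 = (+0.1378, +0.9905)
n_2 = (-0.4822, +0.8761)
n_3 = (-0.9961, +0.0882)
n_4 = (-0.8505, -0.5259)
n_5 = (-0.6189, -0.7855)
n_6 = (+0.7127, -0.7015)
  (0,1): δ = 139.41°  ·
  (0,2): δ = 102.66°  ·
  (0,3): δ = 46.55°  ✓
  (0,4): δ = 9.76°  ✓
  (0,5): δ = 10.27°  ✓
  (0,6): δ = 93.96°  ·
  (1,2): δ = 143.25°  ·
  (1,3): δ = 87.14°  ·
  (1,4): δ = 50.35°  ✓
  (1,5): δ = 30.31°  ✓
  (1,6): δ = 53.37°  ✓
  (2,3): δ = 123.89°  ·
  (2,4): δ = 87.10°  ·
  (2,5): δ = 67.06°  ·
  (2,6): δ = 16.63°  ✓
  (3,4): δ = 143.21°  ·
  (3,5): δ = 123.17°  ·
  (3,6): δ = 39.49°  ✓
  (4,5): δ = 159.96°  ·
  (4,6): δ = 76.28°  ·
  (5,6): δ = 96.31°  ·
antipodal pairs: 8

count = 8; pairs: (0,3), (0,4), (0,5), (1,4), (1,5), (1,6), (2,6), (3,6)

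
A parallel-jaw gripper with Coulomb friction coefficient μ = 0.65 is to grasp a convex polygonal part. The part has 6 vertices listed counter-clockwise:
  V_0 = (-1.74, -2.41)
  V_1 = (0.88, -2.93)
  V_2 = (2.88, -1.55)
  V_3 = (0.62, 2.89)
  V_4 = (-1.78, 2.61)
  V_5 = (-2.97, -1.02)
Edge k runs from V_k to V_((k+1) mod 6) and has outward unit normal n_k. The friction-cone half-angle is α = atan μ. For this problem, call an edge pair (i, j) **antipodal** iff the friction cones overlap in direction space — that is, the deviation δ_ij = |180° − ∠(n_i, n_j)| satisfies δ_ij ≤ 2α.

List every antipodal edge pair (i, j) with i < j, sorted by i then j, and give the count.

α = atan 0.65 = 33.02°;  2α = 66.05°
n_0 = (-0.1947, -0.9809)
n_1 = (+0.5679, -0.8231)
n_2 = (+0.8912, +0.4536)
n_3 = (-0.1159, +0.9933)
n_4 = (-0.9502, +0.3115)
n_5 = (-0.7489, -0.6627)
  (0,1): δ = 134.17°  ·
  (0,2): δ = 51.80°  ✓
  (0,3): δ = 17.88°  ✓
  (0,4): δ = 83.08°  ·
  (0,5): δ = 142.73°  ·
  (1,2): δ = 97.63°  ·
  (1,3): δ = 27.95°  ✓
  (1,4): δ = 37.24°  ✓
  (1,5): δ = 96.90°  ·
  (2,3): δ = 110.32°  ·
  (2,4): δ = 45.13°  ✓
  (2,5): δ = 14.53°  ✓
  (3,4): δ = 114.80°  ·
  (3,5): δ = 55.15°  ✓
  (4,5): δ = 120.34°  ·
antipodal pairs: 7

count = 7; pairs: (0,2), (0,3), (1,3), (1,4), (2,4), (2,5), (3,5)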